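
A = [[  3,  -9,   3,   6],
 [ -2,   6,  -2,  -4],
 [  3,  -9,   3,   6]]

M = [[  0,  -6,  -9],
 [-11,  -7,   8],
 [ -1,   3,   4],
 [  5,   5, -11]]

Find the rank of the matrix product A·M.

1

First compute AM:
[[126,  84, -153],
 [-84, -56, 102],
 [126,  84, -153]]
Now row reduce the product.
R2 ← R2 + (2/3)·R1: [0, 0, 0]
R3 ← R3 − R1: [0, 0, 0]
1 nonzero row, so rank(AM) = 1.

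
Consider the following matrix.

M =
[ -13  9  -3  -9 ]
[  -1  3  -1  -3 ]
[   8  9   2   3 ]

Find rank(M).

3

Row reduce to echelon form.
R2 ← R2 − (1/13)·R1: [0, 30/13, -10/13, -30/13]
R3 ← R3 + (8/13)·R1: [0, 189/13, 2/13, -33/13]
R3 ← R3 − (63/10)·R2: [0, 0, 5, 12]
Echelon form has 3 nonzero rows, so rank(M) = 3.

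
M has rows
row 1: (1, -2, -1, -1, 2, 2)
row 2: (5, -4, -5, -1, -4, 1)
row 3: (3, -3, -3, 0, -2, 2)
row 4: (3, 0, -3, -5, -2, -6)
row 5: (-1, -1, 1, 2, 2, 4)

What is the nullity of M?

3

Row reduce to echelon form.
R2 ← R2 − (5)·R1: [0, 6, 0, 4, -14, -9]
R3 ← R3 − (3)·R1: [0, 3, 0, 3, -8, -4]
R4 ← R4 − (3)·R1: [0, 6, 0, -2, -8, -12]
R5 ← R5 + R1: [0, -3, 0, 1, 4, 6]
R3 ← R3 − (1/2)·R2: [0, 0, 0, 1, -1, 1/2]
R4 ← R4 − R2: [0, 0, 0, -6, 6, -3]
R5 ← R5 + (1/2)·R2: [0, 0, 0, 3, -3, 3/2]
R4 ← R4 + (6)·R3: [0, 0, 0, 0, 0, 0]
R5 ← R5 − (3)·R3: [0, 0, 0, 0, 0, 0]
3 nonzero rows, so rank(M) = 3.
M has 6 columns; by rank–nullity, nullity = 6 − 3 = 3.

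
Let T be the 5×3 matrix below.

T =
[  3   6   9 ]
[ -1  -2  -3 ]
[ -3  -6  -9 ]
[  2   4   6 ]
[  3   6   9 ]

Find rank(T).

Row reduce to echelon form.
R2 ← R2 + (1/3)·R1: [0, 0, 0]
R3 ← R3 + R1: [0, 0, 0]
R4 ← R4 − (2/3)·R1: [0, 0, 0]
R5 ← R5 − R1: [0, 0, 0]
Echelon form has 1 nonzero row, so rank(T) = 1.

1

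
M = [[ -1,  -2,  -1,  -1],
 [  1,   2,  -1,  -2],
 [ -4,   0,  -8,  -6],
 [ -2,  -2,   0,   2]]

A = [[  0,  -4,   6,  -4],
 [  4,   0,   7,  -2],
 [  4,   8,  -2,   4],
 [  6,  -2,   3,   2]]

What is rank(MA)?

3

First compute MA:
[[-18,  -2, -21,   2],
 [ -8,  -8,  16, -16],
 [-68, -36, -26, -28],
 [  4,   4, -20,  16]]
Now row reduce the product.
R2 ← R2 − (4/9)·R1: [0, -64/9, 76/3, -152/9]
R3 ← R3 − (34/9)·R1: [0, -256/9, 160/3, -320/9]
R4 ← R4 + (2/9)·R1: [0, 32/9, -74/3, 148/9]
R3 ← R3 − (4)·R2: [0, 0, -48, 32]
R4 ← R4 + (1/2)·R2: [0, 0, -12, 8]
R4 ← R4 − (1/4)·R3: [0, 0, 0, 0]
3 nonzero rows, so rank(MA) = 3.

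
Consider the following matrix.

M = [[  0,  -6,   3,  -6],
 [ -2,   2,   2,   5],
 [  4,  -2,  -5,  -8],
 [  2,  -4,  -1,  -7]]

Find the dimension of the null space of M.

Row reduce to echelon form.
Swap R1 ↔ R2
R3 ← R3 + (2)·R1: [0, 2, -1, 2]
R4 ← R4 + R1: [0, -2, 1, -2]
R3 ← R3 + (1/3)·R2: [0, 0, 0, 0]
R4 ← R4 − (1/3)·R2: [0, 0, 0, 0]
2 nonzero rows, so rank(M) = 2.
M has 4 columns; by rank–nullity, nullity = 4 − 2 = 2.

2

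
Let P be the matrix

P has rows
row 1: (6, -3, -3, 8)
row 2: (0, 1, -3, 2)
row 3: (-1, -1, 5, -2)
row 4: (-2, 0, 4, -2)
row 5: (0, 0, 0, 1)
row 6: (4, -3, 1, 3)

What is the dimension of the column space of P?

Row reduce to echelon form.
R3 ← R3 + (1/6)·R1: [0, -3/2, 9/2, -2/3]
R4 ← R4 + (1/3)·R1: [0, -1, 3, 2/3]
R6 ← R6 − (2/3)·R1: [0, -1, 3, -7/3]
R3 ← R3 + (3/2)·R2: [0, 0, 0, 7/3]
R4 ← R4 + R2: [0, 0, 0, 8/3]
R6 ← R6 + R2: [0, 0, 0, -1/3]
R4 ← R4 − (8/7)·R3: [0, 0, 0, 0]
R5 ← R5 − (3/7)·R3: [0, 0, 0, 0]
R6 ← R6 + (1/7)·R3: [0, 0, 0, 0]
Echelon form has 3 nonzero rows, so rank(P) = 3.
The column space has dimension equal to the rank: 3.

3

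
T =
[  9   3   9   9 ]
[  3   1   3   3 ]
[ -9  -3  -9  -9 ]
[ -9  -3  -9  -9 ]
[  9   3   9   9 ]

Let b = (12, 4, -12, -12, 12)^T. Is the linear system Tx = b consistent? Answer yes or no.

Row reduce the augmented matrix [T | b].
R2 ← R2 − (1/3)·R1: [0, 0, 0, 0, 0]
R3 ← R3 + R1: [0, 0, 0, 0, 0]
R4 ← R4 + R1: [0, 0, 0, 0, 0]
R5 ← R5 − R1: [0, 0, 0, 0, 0]
The echelon form has 1 nonzero rows, and every pivot lies in the first 4 columns, so rank(T) = rank([T|b]) = 1.
The system is consistent.

yes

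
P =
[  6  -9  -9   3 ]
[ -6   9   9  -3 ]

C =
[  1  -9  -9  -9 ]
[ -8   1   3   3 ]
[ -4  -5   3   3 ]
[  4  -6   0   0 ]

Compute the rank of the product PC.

First compute PC:
[[126, -36, -108, -108],
 [-126,  36, 108, 108]]
Now row reduce the product.
R2 ← R2 + R1: [0, 0, 0, 0]
1 nonzero row, so rank(PC) = 1.

1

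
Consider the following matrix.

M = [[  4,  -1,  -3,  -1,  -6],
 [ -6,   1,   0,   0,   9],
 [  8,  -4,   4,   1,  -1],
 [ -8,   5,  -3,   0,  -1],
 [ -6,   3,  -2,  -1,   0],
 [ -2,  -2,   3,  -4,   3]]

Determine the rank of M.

Row reduce to echelon form.
R2 ← R2 + (3/2)·R1: [0, -1/2, -9/2, -3/2, 0]
R3 ← R3 − (2)·R1: [0, -2, 10, 3, 11]
R4 ← R4 + (2)·R1: [0, 3, -9, -2, -13]
R5 ← R5 + (3/2)·R1: [0, 3/2, -13/2, -5/2, -9]
R6 ← R6 + (1/2)·R1: [0, -5/2, 3/2, -9/2, 0]
R3 ← R3 − (4)·R2: [0, 0, 28, 9, 11]
R4 ← R4 + (6)·R2: [0, 0, -36, -11, -13]
R5 ← R5 + (3)·R2: [0, 0, -20, -7, -9]
R6 ← R6 − (5)·R2: [0, 0, 24, 3, 0]
R4 ← R4 + (9/7)·R3: [0, 0, 0, 4/7, 8/7]
R5 ← R5 + (5/7)·R3: [0, 0, 0, -4/7, -8/7]
R6 ← R6 − (6/7)·R3: [0, 0, 0, -33/7, -66/7]
R5 ← R5 + R4: [0, 0, 0, 0, 0]
R6 ← R6 + (33/4)·R4: [0, 0, 0, 0, 0]
Echelon form has 4 nonzero rows, so rank(M) = 4.

4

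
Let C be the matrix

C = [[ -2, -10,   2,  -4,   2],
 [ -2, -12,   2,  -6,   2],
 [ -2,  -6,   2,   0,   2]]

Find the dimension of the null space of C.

Row reduce to echelon form.
R2 ← R2 − R1: [0, -2, 0, -2, 0]
R3 ← R3 − R1: [0, 4, 0, 4, 0]
R3 ← R3 + (2)·R2: [0, 0, 0, 0, 0]
2 nonzero rows, so rank(C) = 2.
C has 5 columns; by rank–nullity, nullity = 5 − 2 = 3.

3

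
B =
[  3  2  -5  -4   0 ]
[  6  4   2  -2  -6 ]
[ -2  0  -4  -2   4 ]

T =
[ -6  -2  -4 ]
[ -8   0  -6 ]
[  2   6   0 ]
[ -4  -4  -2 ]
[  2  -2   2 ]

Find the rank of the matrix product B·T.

First compute BT:
[[-28, -20, -16],
 [-68,  20, -56],
 [ 20, -20,  20]]
Now row reduce the product.
R2 ← R2 − (17/7)·R1: [0, 480/7, -120/7]
R3 ← R3 + (5/7)·R1: [0, -240/7, 60/7]
R3 ← R3 + (1/2)·R2: [0, 0, 0]
2 nonzero rows, so rank(BT) = 2.

2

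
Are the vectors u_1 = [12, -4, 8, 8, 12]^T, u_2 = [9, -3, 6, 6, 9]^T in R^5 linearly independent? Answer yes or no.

Form the matrix with these vectors as rows and row reduce.
R2 ← R2 − (3/4)·R1: [0, 0, 0, 0, 0]
1 nonzero row, so the 2 vectors span a space of dimension 1.
Since 1 < 2, the vectors are linearly dependent.

no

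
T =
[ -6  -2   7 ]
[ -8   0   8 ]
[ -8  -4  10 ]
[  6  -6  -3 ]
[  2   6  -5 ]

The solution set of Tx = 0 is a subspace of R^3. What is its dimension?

1

Row reduce to echelon form.
R2 ← R2 − (4/3)·R1: [0, 8/3, -4/3]
R3 ← R3 − (4/3)·R1: [0, -4/3, 2/3]
R4 ← R4 + R1: [0, -8, 4]
R5 ← R5 + (1/3)·R1: [0, 16/3, -8/3]
R3 ← R3 + (1/2)·R2: [0, 0, 0]
R4 ← R4 + (3)·R2: [0, 0, 0]
R5 ← R5 − (2)·R2: [0, 0, 0]
2 nonzero rows, so rank(T) = 2.
T has 3 columns; by rank–nullity, nullity = 3 − 2 = 1.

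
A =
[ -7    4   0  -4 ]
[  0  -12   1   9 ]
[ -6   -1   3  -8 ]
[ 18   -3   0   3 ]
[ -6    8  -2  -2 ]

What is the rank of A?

Row reduce to echelon form.
R3 ← R3 − (6/7)·R1: [0, -31/7, 3, -32/7]
R4 ← R4 + (18/7)·R1: [0, 51/7, 0, -51/7]
R5 ← R5 − (6/7)·R1: [0, 32/7, -2, 10/7]
R3 ← R3 − (31/84)·R2: [0, 0, 221/84, -221/28]
R4 ← R4 + (17/28)·R2: [0, 0, 17/28, -51/28]
R5 ← R5 + (8/21)·R2: [0, 0, -34/21, 34/7]
R4 ← R4 − (3/13)·R3: [0, 0, 0, 0]
R5 ← R5 + (8/13)·R3: [0, 0, 0, 0]
Echelon form has 3 nonzero rows, so rank(A) = 3.

3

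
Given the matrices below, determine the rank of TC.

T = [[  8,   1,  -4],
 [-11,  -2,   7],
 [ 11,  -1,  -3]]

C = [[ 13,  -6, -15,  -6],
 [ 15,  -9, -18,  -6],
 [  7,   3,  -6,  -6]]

First compute TC:
[[ 91, -69, -114, -30],
 [-124, 105, 159,  36],
 [107, -66, -129, -42]]
Now row reduce the product.
R2 ← R2 + (124/91)·R1: [0, 999/91, 333/91, -444/91]
R3 ← R3 − (107/91)·R1: [0, 1377/91, 459/91, -612/91]
R3 ← R3 − (51/37)·R2: [0, 0, 0, 0]
2 nonzero rows, so rank(TC) = 2.

2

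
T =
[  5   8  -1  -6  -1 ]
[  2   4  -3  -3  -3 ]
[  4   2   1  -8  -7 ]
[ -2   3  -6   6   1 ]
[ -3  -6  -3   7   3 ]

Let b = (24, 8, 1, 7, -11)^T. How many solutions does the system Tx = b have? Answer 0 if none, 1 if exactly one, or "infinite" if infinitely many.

1

Row reduce the augmented matrix [T | b].
R2 ← R2 − (2/5)·R1: [0, 4/5, -13/5, -3/5, -13/5, -8/5]
R3 ← R3 − (4/5)·R1: [0, -22/5, 9/5, -16/5, -31/5, -91/5]
R4 ← R4 + (2/5)·R1: [0, 31/5, -32/5, 18/5, 3/5, 83/5]
R5 ← R5 + (3/5)·R1: [0, -6/5, -18/5, 17/5, 12/5, 17/5]
R3 ← R3 + (11/2)·R2: [0, 0, -25/2, -13/2, -41/2, -27]
R4 ← R4 − (31/4)·R2: [0, 0, 55/4, 33/4, 83/4, 29]
R5 ← R5 + (3/2)·R2: [0, 0, -15/2, 5/2, -3/2, 1]
R4 ← R4 + (11/10)·R3: [0, 0, 0, 11/10, -9/5, -7/10]
R5 ← R5 − (3/5)·R3: [0, 0, 0, 32/5, 54/5, 86/5]
R5 ← R5 − (64/11)·R4: [0, 0, 0, 0, 234/11, 234/11]
The echelon form has 5 nonzero rows, and every pivot lies in the first 5 columns, so rank(T) = rank([T|b]) = 5.
The system is consistent.
rank = 5 = number of unknowns, so the solution is unique.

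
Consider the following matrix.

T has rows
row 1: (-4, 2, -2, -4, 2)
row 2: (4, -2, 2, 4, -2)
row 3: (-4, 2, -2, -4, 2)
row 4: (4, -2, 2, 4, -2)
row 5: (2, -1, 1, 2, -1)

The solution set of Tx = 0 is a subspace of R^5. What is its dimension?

4

Row reduce to echelon form.
R2 ← R2 + R1: [0, 0, 0, 0, 0]
R3 ← R3 − R1: [0, 0, 0, 0, 0]
R4 ← R4 + R1: [0, 0, 0, 0, 0]
R5 ← R5 + (1/2)·R1: [0, 0, 0, 0, 0]
1 nonzero row, so rank(T) = 1.
T has 5 columns; by rank–nullity, nullity = 5 − 1 = 4.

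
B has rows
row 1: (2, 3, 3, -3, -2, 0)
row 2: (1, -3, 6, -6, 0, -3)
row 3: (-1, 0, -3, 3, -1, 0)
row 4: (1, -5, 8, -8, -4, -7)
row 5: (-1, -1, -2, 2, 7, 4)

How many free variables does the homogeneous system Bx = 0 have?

Row reduce to echelon form.
R2 ← R2 − (1/2)·R1: [0, -9/2, 9/2, -9/2, 1, -3]
R3 ← R3 + (1/2)·R1: [0, 3/2, -3/2, 3/2, -2, 0]
R4 ← R4 − (1/2)·R1: [0, -13/2, 13/2, -13/2, -3, -7]
R5 ← R5 + (1/2)·R1: [0, 1/2, -1/2, 1/2, 6, 4]
R3 ← R3 + (1/3)·R2: [0, 0, 0, 0, -5/3, -1]
R4 ← R4 − (13/9)·R2: [0, 0, 0, 0, -40/9, -8/3]
R5 ← R5 + (1/9)·R2: [0, 0, 0, 0, 55/9, 11/3]
R4 ← R4 − (8/3)·R3: [0, 0, 0, 0, 0, 0]
R5 ← R5 + (11/3)·R3: [0, 0, 0, 0, 0, 0]
3 nonzero rows, so rank(B) = 3.
B has 6 columns; by rank–nullity, nullity = 6 − 3 = 3.

3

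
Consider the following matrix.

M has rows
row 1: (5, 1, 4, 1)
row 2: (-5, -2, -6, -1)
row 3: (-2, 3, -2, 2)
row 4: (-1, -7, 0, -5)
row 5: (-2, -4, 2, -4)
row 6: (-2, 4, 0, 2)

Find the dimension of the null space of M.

1

Row reduce to echelon form.
R2 ← R2 + R1: [0, -1, -2, 0]
R3 ← R3 + (2/5)·R1: [0, 17/5, -2/5, 12/5]
R4 ← R4 + (1/5)·R1: [0, -34/5, 4/5, -24/5]
R5 ← R5 + (2/5)·R1: [0, -18/5, 18/5, -18/5]
R6 ← R6 + (2/5)·R1: [0, 22/5, 8/5, 12/5]
R3 ← R3 + (17/5)·R2: [0, 0, -36/5, 12/5]
R4 ← R4 − (34/5)·R2: [0, 0, 72/5, -24/5]
R5 ← R5 − (18/5)·R2: [0, 0, 54/5, -18/5]
R6 ← R6 + (22/5)·R2: [0, 0, -36/5, 12/5]
R4 ← R4 + (2)·R3: [0, 0, 0, 0]
R5 ← R5 + (3/2)·R3: [0, 0, 0, 0]
R6 ← R6 − R3: [0, 0, 0, 0]
3 nonzero rows, so rank(M) = 3.
M has 4 columns; by rank–nullity, nullity = 4 − 3 = 1.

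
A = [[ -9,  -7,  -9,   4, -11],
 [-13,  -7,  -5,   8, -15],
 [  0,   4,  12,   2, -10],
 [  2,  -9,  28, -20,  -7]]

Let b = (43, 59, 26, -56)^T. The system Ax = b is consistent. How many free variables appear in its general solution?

1

Row reduce the augmented matrix [A | b].
R2 ← R2 − (13/9)·R1: [0, 28/9, 8, 20/9, 8/9, -28/9]
R4 ← R4 + (2/9)·R1: [0, -95/9, 26, -172/9, -85/9, -418/9]
R3 ← R3 − (9/7)·R2: [0, 0, 12/7, -6/7, -78/7, 30]
R4 ← R4 + (95/28)·R2: [0, 0, 372/7, -81/7, -45/7, -57]
R4 ← R4 − (31)·R3: [0, 0, 0, 15, 339, -987]
The echelon form has 4 nonzero rows, and every pivot lies in the first 5 columns, so rank(A) = rank([A|b]) = 4.
The system is consistent.
Free variables = (unknowns) − (rank) = 5 − 4 = 1.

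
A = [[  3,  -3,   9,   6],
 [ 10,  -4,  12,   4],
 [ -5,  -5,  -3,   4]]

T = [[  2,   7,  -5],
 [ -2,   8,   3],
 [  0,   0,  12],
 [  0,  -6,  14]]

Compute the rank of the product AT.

3

First compute AT:
[[ 12, -39, 168],
 [ 28,  14, 138],
 [  0, -99,  30]]
Now row reduce the product.
R2 ← R2 − (7/3)·R1: [0, 105, -254]
R3 ← R3 + (33/35)·R2: [0, 0, -7332/35]
3 nonzero rows, so rank(AT) = 3.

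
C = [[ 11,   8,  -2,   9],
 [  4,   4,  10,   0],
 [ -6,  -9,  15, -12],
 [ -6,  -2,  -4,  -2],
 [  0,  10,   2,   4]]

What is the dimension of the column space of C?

3

Row reduce to echelon form.
R2 ← R2 − (4/11)·R1: [0, 12/11, 118/11, -36/11]
R3 ← R3 + (6/11)·R1: [0, -51/11, 153/11, -78/11]
R4 ← R4 + (6/11)·R1: [0, 26/11, -56/11, 32/11]
R3 ← R3 + (17/4)·R2: [0, 0, 119/2, -21]
R4 ← R4 − (13/6)·R2: [0, 0, -85/3, 10]
R5 ← R5 − (55/6)·R2: [0, 0, -289/3, 34]
R4 ← R4 + (10/21)·R3: [0, 0, 0, 0]
R5 ← R5 + (34/21)·R3: [0, 0, 0, 0]
Echelon form has 3 nonzero rows, so rank(C) = 3.
The column space has dimension equal to the rank: 3.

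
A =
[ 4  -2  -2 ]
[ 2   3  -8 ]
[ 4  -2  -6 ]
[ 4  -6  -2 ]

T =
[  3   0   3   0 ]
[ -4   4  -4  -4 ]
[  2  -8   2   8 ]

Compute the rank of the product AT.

First compute AT:
[[ 16,   8,  16,  -8],
 [-22,  76, -22, -76],
 [  8,  40,   8, -40],
 [ 32,  -8,  32,   8]]
Now row reduce the product.
R2 ← R2 + (11/8)·R1: [0, 87, 0, -87]
R3 ← R3 − (1/2)·R1: [0, 36, 0, -36]
R4 ← R4 − (2)·R1: [0, -24, 0, 24]
R3 ← R3 − (12/29)·R2: [0, 0, 0, 0]
R4 ← R4 + (8/29)·R2: [0, 0, 0, 0]
2 nonzero rows, so rank(AT) = 2.

2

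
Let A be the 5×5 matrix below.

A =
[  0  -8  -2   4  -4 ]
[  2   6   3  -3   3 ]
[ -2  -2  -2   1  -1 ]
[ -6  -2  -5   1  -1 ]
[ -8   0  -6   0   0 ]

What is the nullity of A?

Row reduce to echelon form.
Swap R1 ↔ R2
R3 ← R3 + R1: [0, 4, 1, -2, 2]
R4 ← R4 + (3)·R1: [0, 16, 4, -8, 8]
R5 ← R5 + (4)·R1: [0, 24, 6, -12, 12]
R3 ← R3 + (1/2)·R2: [0, 0, 0, 0, 0]
R4 ← R4 + (2)·R2: [0, 0, 0, 0, 0]
R5 ← R5 + (3)·R2: [0, 0, 0, 0, 0]
2 nonzero rows, so rank(A) = 2.
A has 5 columns; by rank–nullity, nullity = 5 − 2 = 3.

3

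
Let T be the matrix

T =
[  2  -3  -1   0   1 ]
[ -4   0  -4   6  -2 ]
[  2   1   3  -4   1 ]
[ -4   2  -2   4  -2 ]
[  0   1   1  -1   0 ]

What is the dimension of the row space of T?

2

Row reduce to echelon form.
R2 ← R2 + (2)·R1: [0, -6, -6, 6, 0]
R3 ← R3 − R1: [0, 4, 4, -4, 0]
R4 ← R4 + (2)·R1: [0, -4, -4, 4, 0]
R3 ← R3 + (2/3)·R2: [0, 0, 0, 0, 0]
R4 ← R4 − (2/3)·R2: [0, 0, 0, 0, 0]
R5 ← R5 + (1/6)·R2: [0, 0, 0, 0, 0]
Echelon form has 2 nonzero rows, so rank(T) = 2.
The row space has dimension equal to the rank: 2.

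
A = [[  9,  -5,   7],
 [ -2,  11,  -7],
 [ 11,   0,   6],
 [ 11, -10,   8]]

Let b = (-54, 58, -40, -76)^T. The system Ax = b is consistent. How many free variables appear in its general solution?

Row reduce the augmented matrix [A | b].
R2 ← R2 + (2/9)·R1: [0, 89/9, -49/9, 46]
R3 ← R3 − (11/9)·R1: [0, 55/9, -23/9, 26]
R4 ← R4 − (11/9)·R1: [0, -35/9, -5/9, -10]
R3 ← R3 − (55/89)·R2: [0, 0, 72/89, -216/89]
R4 ← R4 + (35/89)·R2: [0, 0, -240/89, 720/89]
R4 ← R4 + (10/3)·R3: [0, 0, 0, 0]
The echelon form has 3 nonzero rows, and every pivot lies in the first 3 columns, so rank(A) = rank([A|b]) = 3.
The system is consistent.
Free variables = (unknowns) − (rank) = 3 − 3 = 0.

0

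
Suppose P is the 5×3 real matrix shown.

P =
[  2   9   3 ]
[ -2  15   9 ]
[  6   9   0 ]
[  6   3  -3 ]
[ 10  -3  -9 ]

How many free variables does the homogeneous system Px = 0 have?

Row reduce to echelon form.
R2 ← R2 + R1: [0, 24, 12]
R3 ← R3 − (3)·R1: [0, -18, -9]
R4 ← R4 − (3)·R1: [0, -24, -12]
R5 ← R5 − (5)·R1: [0, -48, -24]
R3 ← R3 + (3/4)·R2: [0, 0, 0]
R4 ← R4 + R2: [0, 0, 0]
R5 ← R5 + (2)·R2: [0, 0, 0]
2 nonzero rows, so rank(P) = 2.
P has 3 columns; by rank–nullity, nullity = 3 − 2 = 1.

1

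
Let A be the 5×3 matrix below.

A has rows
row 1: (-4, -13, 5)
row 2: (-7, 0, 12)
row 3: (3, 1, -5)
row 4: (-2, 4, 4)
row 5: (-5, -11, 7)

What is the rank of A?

2

Row reduce to echelon form.
R2 ← R2 − (7/4)·R1: [0, 91/4, 13/4]
R3 ← R3 + (3/4)·R1: [0, -35/4, -5/4]
R4 ← R4 − (1/2)·R1: [0, 21/2, 3/2]
R5 ← R5 − (5/4)·R1: [0, 21/4, 3/4]
R3 ← R3 + (5/13)·R2: [0, 0, 0]
R4 ← R4 − (6/13)·R2: [0, 0, 0]
R5 ← R5 − (3/13)·R2: [0, 0, 0]
Echelon form has 2 nonzero rows, so rank(A) = 2.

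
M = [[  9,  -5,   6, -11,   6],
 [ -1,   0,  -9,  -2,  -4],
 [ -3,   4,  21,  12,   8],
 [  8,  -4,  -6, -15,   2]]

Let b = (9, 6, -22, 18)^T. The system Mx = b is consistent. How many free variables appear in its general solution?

2

Row reduce the augmented matrix [M | b].
R2 ← R2 + (1/9)·R1: [0, -5/9, -25/3, -29/9, -10/3, 7]
R3 ← R3 + (1/3)·R1: [0, 7/3, 23, 25/3, 10, -19]
R4 ← R4 − (8/9)·R1: [0, 4/9, -34/3, -47/9, -10/3, 10]
R3 ← R3 + (21/5)·R2: [0, 0, -12, -26/5, -4, 52/5]
R4 ← R4 + (4/5)·R2: [0, 0, -18, -39/5, -6, 78/5]
R4 ← R4 − (3/2)·R3: [0, 0, 0, 0, 0, 0]
The echelon form has 3 nonzero rows, and every pivot lies in the first 5 columns, so rank(M) = rank([M|b]) = 3.
The system is consistent.
Free variables = (unknowns) − (rank) = 5 − 3 = 2.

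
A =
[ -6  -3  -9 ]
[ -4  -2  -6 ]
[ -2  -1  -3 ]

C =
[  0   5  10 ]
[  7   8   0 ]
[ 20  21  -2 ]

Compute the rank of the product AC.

1

First compute AC:
[[-201, -243, -42],
 [-134, -162, -28],
 [-67, -81, -14]]
Now row reduce the product.
R2 ← R2 − (2/3)·R1: [0, 0, 0]
R3 ← R3 − (1/3)·R1: [0, 0, 0]
1 nonzero row, so rank(AC) = 1.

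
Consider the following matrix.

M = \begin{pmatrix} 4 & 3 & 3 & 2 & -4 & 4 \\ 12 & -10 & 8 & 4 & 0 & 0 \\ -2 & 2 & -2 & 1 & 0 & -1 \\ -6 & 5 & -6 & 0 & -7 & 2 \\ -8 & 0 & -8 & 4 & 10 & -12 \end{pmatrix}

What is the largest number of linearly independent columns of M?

Row reduce to echelon form.
R2 ← R2 − (3)·R1: [0, -19, -1, -2, 12, -12]
R3 ← R3 + (1/2)·R1: [0, 7/2, -1/2, 2, -2, 1]
R4 ← R4 + (3/2)·R1: [0, 19/2, -3/2, 3, -13, 8]
R5 ← R5 + (2)·R1: [0, 6, -2, 8, 2, -4]
R3 ← R3 + (7/38)·R2: [0, 0, -13/19, 31/19, 4/19, -23/19]
R4 ← R4 + (1/2)·R2: [0, 0, -2, 2, -7, 2]
R5 ← R5 + (6/19)·R2: [0, 0, -44/19, 140/19, 110/19, -148/19]
R4 ← R4 − (38/13)·R3: [0, 0, 0, -36/13, -99/13, 72/13]
R5 ← R5 − (44/13)·R3: [0, 0, 0, 24/13, 66/13, -48/13]
R5 ← R5 + (2/3)·R4: [0, 0, 0, 0, 0, 0]
Echelon form has 4 nonzero rows, so rank(M) = 4.
The rank gives the maximum number of linearly independent columns: 4.

4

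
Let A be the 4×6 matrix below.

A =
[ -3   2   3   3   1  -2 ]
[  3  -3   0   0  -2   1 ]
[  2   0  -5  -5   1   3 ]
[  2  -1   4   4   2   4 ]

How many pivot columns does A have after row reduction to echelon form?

Row reduce to echelon form.
R2 ← R2 + R1: [0, -1, 3, 3, -1, -1]
R3 ← R3 + (2/3)·R1: [0, 4/3, -3, -3, 5/3, 5/3]
R4 ← R4 + (2/3)·R1: [0, 1/3, 6, 6, 8/3, 8/3]
R3 ← R3 + (4/3)·R2: [0, 0, 1, 1, 1/3, 1/3]
R4 ← R4 + (1/3)·R2: [0, 0, 7, 7, 7/3, 7/3]
R4 ← R4 − (7)·R3: [0, 0, 0, 0, 0, 0]
Echelon form has 3 nonzero rows, so rank(A) = 3.
Each nonzero row contributes one pivot column: 3 pivot columns.

3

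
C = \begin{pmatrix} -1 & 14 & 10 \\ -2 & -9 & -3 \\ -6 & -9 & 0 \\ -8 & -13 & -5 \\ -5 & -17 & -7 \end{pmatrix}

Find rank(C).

3

Row reduce to echelon form.
R2 ← R2 − (2)·R1: [0, -37, -23]
R3 ← R3 − (6)·R1: [0, -93, -60]
R4 ← R4 − (8)·R1: [0, -125, -85]
R5 ← R5 − (5)·R1: [0, -87, -57]
R3 ← R3 − (93/37)·R2: [0, 0, -81/37]
R4 ← R4 − (125/37)·R2: [0, 0, -270/37]
R5 ← R5 − (87/37)·R2: [0, 0, -108/37]
R4 ← R4 − (10/3)·R3: [0, 0, 0]
R5 ← R5 − (4/3)·R3: [0, 0, 0]
Echelon form has 3 nonzero rows, so rank(C) = 3.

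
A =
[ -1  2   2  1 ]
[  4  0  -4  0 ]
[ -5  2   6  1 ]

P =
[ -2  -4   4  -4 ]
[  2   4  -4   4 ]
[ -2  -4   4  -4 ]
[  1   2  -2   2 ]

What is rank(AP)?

1

First compute AP:
[[  3,   6,  -6,   6],
 [  0,   0,   0,   0],
 [  3,   6,  -6,   6]]
Now row reduce the product.
R3 ← R3 − R1: [0, 0, 0, 0]
1 nonzero row, so rank(AP) = 1.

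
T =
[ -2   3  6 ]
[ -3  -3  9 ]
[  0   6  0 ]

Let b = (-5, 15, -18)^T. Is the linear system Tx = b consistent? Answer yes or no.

Row reduce the augmented matrix [T | b].
R2 ← R2 − (3/2)·R1: [0, -15/2, 0, 45/2]
R3 ← R3 + (4/5)·R2: [0, 0, 0, 0]
The echelon form has 2 nonzero rows, and every pivot lies in the first 3 columns, so rank(T) = rank([T|b]) = 2.
The system is consistent.

yes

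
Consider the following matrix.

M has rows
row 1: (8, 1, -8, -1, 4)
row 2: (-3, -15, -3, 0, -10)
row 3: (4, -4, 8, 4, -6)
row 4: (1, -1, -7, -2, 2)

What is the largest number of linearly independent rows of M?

3

Row reduce to echelon form.
R2 ← R2 + (3/8)·R1: [0, -117/8, -6, -3/8, -17/2]
R3 ← R3 − (1/2)·R1: [0, -9/2, 12, 9/2, -8]
R4 ← R4 − (1/8)·R1: [0, -9/8, -6, -15/8, 3/2]
R3 ← R3 − (4/13)·R2: [0, 0, 180/13, 60/13, -70/13]
R4 ← R4 − (1/13)·R2: [0, 0, -72/13, -24/13, 28/13]
R4 ← R4 + (2/5)·R3: [0, 0, 0, 0, 0]
Echelon form has 3 nonzero rows, so rank(M) = 3.
The rank gives the maximum number of linearly independent rows: 3.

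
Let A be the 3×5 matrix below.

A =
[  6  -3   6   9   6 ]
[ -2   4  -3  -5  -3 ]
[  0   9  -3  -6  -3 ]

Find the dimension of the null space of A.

Row reduce to echelon form.
R2 ← R2 + (1/3)·R1: [0, 3, -1, -2, -1]
R3 ← R3 − (3)·R2: [0, 0, 0, 0, 0]
2 nonzero rows, so rank(A) = 2.
A has 5 columns; by rank–nullity, nullity = 5 − 2 = 3.

3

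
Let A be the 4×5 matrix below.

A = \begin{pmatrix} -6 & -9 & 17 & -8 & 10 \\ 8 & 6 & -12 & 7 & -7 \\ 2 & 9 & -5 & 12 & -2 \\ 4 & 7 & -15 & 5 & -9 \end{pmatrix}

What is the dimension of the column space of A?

Row reduce to echelon form.
R2 ← R2 + (4/3)·R1: [0, -6, 32/3, -11/3, 19/3]
R3 ← R3 + (1/3)·R1: [0, 6, 2/3, 28/3, 4/3]
R4 ← R4 + (2/3)·R1: [0, 1, -11/3, -1/3, -7/3]
R3 ← R3 + R2: [0, 0, 34/3, 17/3, 23/3]
R4 ← R4 + (1/6)·R2: [0, 0, -17/9, -17/18, -23/18]
R4 ← R4 + (1/6)·R3: [0, 0, 0, 0, 0]
Echelon form has 3 nonzero rows, so rank(A) = 3.
The column space has dimension equal to the rank: 3.

3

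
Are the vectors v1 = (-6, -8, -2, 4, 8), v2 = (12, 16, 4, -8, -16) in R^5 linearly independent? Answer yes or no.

no

Form the matrix with these vectors as rows and row reduce.
R2 ← R2 + (2)·R1: [0, 0, 0, 0, 0]
1 nonzero row, so the 2 vectors span a space of dimension 1.
Since 1 < 2, the vectors are linearly dependent.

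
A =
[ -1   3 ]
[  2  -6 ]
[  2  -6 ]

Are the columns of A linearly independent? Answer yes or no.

no

Row reduce A to echelon form.
R2 ← R2 + (2)·R1: [0, 0]
R3 ← R3 + (2)·R1: [0, 0]
1 pivot among 2 columns.
Only 1 < 2 pivot columns, so the columns are linearly dependent.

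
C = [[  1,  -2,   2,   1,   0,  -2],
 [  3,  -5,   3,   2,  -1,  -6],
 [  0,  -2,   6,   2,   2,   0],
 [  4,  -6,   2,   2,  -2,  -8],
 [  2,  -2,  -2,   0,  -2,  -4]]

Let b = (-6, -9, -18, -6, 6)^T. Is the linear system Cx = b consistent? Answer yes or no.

Row reduce the augmented matrix [C | b].
R2 ← R2 − (3)·R1: [0, 1, -3, -1, -1, 0, 9]
R4 ← R4 − (4)·R1: [0, 2, -6, -2, -2, 0, 18]
R5 ← R5 − (2)·R1: [0, 2, -6, -2, -2, 0, 18]
R3 ← R3 + (2)·R2: [0, 0, 0, 0, 0, 0, 0]
R4 ← R4 − (2)·R2: [0, 0, 0, 0, 0, 0, 0]
R5 ← R5 − (2)·R2: [0, 0, 0, 0, 0, 0, 0]
The echelon form has 2 nonzero rows, and every pivot lies in the first 6 columns, so rank(C) = rank([C|b]) = 2.
The system is consistent.

yes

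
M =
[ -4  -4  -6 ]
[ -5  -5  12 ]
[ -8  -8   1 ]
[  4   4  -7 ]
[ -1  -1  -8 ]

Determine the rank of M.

Row reduce to echelon form.
R2 ← R2 − (5/4)·R1: [0, 0, 39/2]
R3 ← R3 − (2)·R1: [0, 0, 13]
R4 ← R4 + R1: [0, 0, -13]
R5 ← R5 − (1/4)·R1: [0, 0, -13/2]
R3 ← R3 − (2/3)·R2: [0, 0, 0]
R4 ← R4 + (2/3)·R2: [0, 0, 0]
R5 ← R5 + (1/3)·R2: [0, 0, 0]
Echelon form has 2 nonzero rows, so rank(M) = 2.

2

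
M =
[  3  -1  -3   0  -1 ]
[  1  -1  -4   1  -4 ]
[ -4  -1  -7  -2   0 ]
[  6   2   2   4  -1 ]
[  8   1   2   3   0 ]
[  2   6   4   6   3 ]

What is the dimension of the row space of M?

5

Row reduce to echelon form.
R2 ← R2 − (1/3)·R1: [0, -2/3, -3, 1, -11/3]
R3 ← R3 + (4/3)·R1: [0, -7/3, -11, -2, -4/3]
R4 ← R4 − (2)·R1: [0, 4, 8, 4, 1]
R5 ← R5 − (8/3)·R1: [0, 11/3, 10, 3, 8/3]
R6 ← R6 − (2/3)·R1: [0, 20/3, 6, 6, 11/3]
R3 ← R3 − (7/2)·R2: [0, 0, -1/2, -11/2, 23/2]
R4 ← R4 + (6)·R2: [0, 0, -10, 10, -21]
R5 ← R5 + (11/2)·R2: [0, 0, -13/2, 17/2, -35/2]
R6 ← R6 + (10)·R2: [0, 0, -24, 16, -33]
R4 ← R4 − (20)·R3: [0, 0, 0, 120, -251]
R5 ← R5 − (13)·R3: [0, 0, 0, 80, -167]
R6 ← R6 − (48)·R3: [0, 0, 0, 280, -585]
R5 ← R5 − (2/3)·R4: [0, 0, 0, 0, 1/3]
R6 ← R6 − (7/3)·R4: [0, 0, 0, 0, 2/3]
R6 ← R6 − (2)·R5: [0, 0, 0, 0, 0]
Echelon form has 5 nonzero rows, so rank(M) = 5.
The row space has dimension equal to the rank: 5.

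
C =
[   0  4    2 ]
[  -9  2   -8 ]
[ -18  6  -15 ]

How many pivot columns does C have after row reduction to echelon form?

Row reduce to echelon form.
Swap R1 ↔ R2
R3 ← R3 − (2)·R1: [0, 2, 1]
R3 ← R3 − (1/2)·R2: [0, 0, 0]
Echelon form has 2 nonzero rows, so rank(C) = 2.
Each nonzero row contributes one pivot column: 2 pivot columns.

2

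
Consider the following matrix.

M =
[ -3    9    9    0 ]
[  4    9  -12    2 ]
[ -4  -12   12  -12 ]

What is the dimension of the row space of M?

Row reduce to echelon form.
R2 ← R2 + (4/3)·R1: [0, 21, 0, 2]
R3 ← R3 − (4/3)·R1: [0, -24, 0, -12]
R3 ← R3 + (8/7)·R2: [0, 0, 0, -68/7]
Echelon form has 3 nonzero rows, so rank(M) = 3.
The row space has dimension equal to the rank: 3.

3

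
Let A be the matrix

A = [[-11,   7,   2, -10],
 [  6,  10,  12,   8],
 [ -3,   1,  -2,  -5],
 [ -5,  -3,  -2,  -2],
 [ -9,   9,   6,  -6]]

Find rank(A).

Row reduce to echelon form.
R2 ← R2 + (6/11)·R1: [0, 152/11, 144/11, 28/11]
R3 ← R3 − (3/11)·R1: [0, -10/11, -28/11, -25/11]
R4 ← R4 − (5/11)·R1: [0, -68/11, -32/11, 28/11]
R5 ← R5 − (9/11)·R1: [0, 36/11, 48/11, 24/11]
R3 ← R3 + (5/76)·R2: [0, 0, -32/19, -40/19]
R4 ← R4 + (17/38)·R2: [0, 0, 56/19, 70/19]
R5 ← R5 − (9/38)·R2: [0, 0, 24/19, 30/19]
R4 ← R4 + (7/4)·R3: [0, 0, 0, 0]
R5 ← R5 + (3/4)·R3: [0, 0, 0, 0]
Echelon form has 3 nonzero rows, so rank(A) = 3.

3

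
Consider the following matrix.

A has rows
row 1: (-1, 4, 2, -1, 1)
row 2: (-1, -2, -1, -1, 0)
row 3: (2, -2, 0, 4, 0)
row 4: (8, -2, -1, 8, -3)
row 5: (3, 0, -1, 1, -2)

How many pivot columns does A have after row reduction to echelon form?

Row reduce to echelon form.
R2 ← R2 − R1: [0, -6, -3, 0, -1]
R3 ← R3 + (2)·R1: [0, 6, 4, 2, 2]
R4 ← R4 + (8)·R1: [0, 30, 15, 0, 5]
R5 ← R5 + (3)·R1: [0, 12, 5, -2, 1]
R3 ← R3 + R2: [0, 0, 1, 2, 1]
R4 ← R4 + (5)·R2: [0, 0, 0, 0, 0]
R5 ← R5 + (2)·R2: [0, 0, -1, -2, -1]
R5 ← R5 + R3: [0, 0, 0, 0, 0]
Echelon form has 3 nonzero rows, so rank(A) = 3.
Each nonzero row contributes one pivot column: 3 pivot columns.

3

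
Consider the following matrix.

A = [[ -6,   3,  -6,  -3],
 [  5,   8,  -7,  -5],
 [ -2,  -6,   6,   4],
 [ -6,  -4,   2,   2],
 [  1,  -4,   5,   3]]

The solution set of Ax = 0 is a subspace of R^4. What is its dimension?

Row reduce to echelon form.
R2 ← R2 + (5/6)·R1: [0, 21/2, -12, -15/2]
R3 ← R3 − (1/3)·R1: [0, -7, 8, 5]
R4 ← R4 − R1: [0, -7, 8, 5]
R5 ← R5 + (1/6)·R1: [0, -7/2, 4, 5/2]
R3 ← R3 + (2/3)·R2: [0, 0, 0, 0]
R4 ← R4 + (2/3)·R2: [0, 0, 0, 0]
R5 ← R5 + (1/3)·R2: [0, 0, 0, 0]
2 nonzero rows, so rank(A) = 2.
A has 4 columns; by rank–nullity, nullity = 4 − 2 = 2.

2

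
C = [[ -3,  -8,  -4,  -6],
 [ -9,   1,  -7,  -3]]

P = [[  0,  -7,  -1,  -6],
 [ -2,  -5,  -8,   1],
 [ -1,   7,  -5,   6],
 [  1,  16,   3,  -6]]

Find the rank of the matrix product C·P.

First compute CP:
[[ 14, -63,  69,  22],
 [  2, -39,  27,  31]]
Now row reduce the product.
R2 ← R2 − (1/7)·R1: [0, -30, 120/7, 195/7]
2 nonzero rows, so rank(CP) = 2.

2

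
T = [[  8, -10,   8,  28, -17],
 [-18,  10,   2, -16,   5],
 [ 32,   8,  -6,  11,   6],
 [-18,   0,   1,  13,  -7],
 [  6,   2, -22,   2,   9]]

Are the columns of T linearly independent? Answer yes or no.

yes

Row reduce T to echelon form.
R2 ← R2 + (9/4)·R1: [0, -25/2, 20, 47, -133/4]
R3 ← R3 − (4)·R1: [0, 48, -38, -101, 74]
R4 ← R4 + (9/4)·R1: [0, -45/2, 19, 76, -181/4]
R5 ← R5 − (3/4)·R1: [0, 19/2, -28, -19, 87/4]
R3 ← R3 + (96/25)·R2: [0, 0, 194/5, 1987/25, -1342/25]
R4 ← R4 − (9/5)·R2: [0, 0, -17, -43/5, 73/5]
R5 ← R5 + (19/25)·R2: [0, 0, -64/5, 418/25, -88/25]
R4 ← R4 + (85/194)·R3: [0, 0, 0, 25437/970, -4326/485]
R5 ← R5 + (32/97)·R3: [0, 0, 0, 20826/485, -10296/485]
R5 ← R5 − (13884/8479)·R4: [0, 0, 0, 0, -56160/8479]
5 pivots among 5 columns.
Every column is a pivot column, so the columns are linearly independent.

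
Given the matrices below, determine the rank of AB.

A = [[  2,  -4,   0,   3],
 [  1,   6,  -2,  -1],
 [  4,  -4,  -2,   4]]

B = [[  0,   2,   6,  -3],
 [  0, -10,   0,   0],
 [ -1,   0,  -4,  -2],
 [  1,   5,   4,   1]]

3

First compute AB:
[[  3,  59,  24,  -3],
 [  1, -63,  10,   0],
 [  6,  68,  48,  -4]]
Now row reduce the product.
R2 ← R2 − (1/3)·R1: [0, -248/3, 2, 1]
R3 ← R3 − (2)·R1: [0, -50, 0, 2]
R3 ← R3 − (75/124)·R2: [0, 0, -75/62, 173/124]
3 nonzero rows, so rank(AB) = 3.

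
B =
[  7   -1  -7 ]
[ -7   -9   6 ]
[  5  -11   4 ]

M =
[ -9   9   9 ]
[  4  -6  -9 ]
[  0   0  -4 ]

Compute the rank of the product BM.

3

First compute BM:
[[-67,  69, 100],
 [ 27,  -9,  -6],
 [-89, 111, 128]]
Now row reduce the product.
R2 ← R2 + (27/67)·R1: [0, 1260/67, 2298/67]
R3 ← R3 − (89/67)·R1: [0, 1296/67, -324/67]
R3 ← R3 − (36/35)·R2: [0, 0, -1404/35]
3 nonzero rows, so rank(BM) = 3.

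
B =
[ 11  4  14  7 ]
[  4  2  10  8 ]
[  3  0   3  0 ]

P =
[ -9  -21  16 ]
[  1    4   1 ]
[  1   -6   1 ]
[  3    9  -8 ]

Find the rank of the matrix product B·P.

First compute BP:
[[-60, -236, 138],
 [  0, -64,  12],
 [-24, -81,  51]]
Now row reduce the product.
R3 ← R3 − (2/5)·R1: [0, 67/5, -21/5]
R3 ← R3 + (67/320)·R2: [0, 0, -27/16]
3 nonzero rows, so rank(BP) = 3.

3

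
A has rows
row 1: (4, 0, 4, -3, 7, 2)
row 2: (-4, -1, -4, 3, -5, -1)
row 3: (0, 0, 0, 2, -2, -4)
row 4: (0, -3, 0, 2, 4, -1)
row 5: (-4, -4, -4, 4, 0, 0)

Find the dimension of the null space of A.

Row reduce to echelon form.
R2 ← R2 + R1: [0, -1, 0, 0, 2, 1]
R5 ← R5 + R1: [0, -4, 0, 1, 7, 2]
R4 ← R4 − (3)·R2: [0, 0, 0, 2, -2, -4]
R5 ← R5 − (4)·R2: [0, 0, 0, 1, -1, -2]
R4 ← R4 − R3: [0, 0, 0, 0, 0, 0]
R5 ← R5 − (1/2)·R3: [0, 0, 0, 0, 0, 0]
3 nonzero rows, so rank(A) = 3.
A has 6 columns; by rank–nullity, nullity = 6 − 3 = 3.

3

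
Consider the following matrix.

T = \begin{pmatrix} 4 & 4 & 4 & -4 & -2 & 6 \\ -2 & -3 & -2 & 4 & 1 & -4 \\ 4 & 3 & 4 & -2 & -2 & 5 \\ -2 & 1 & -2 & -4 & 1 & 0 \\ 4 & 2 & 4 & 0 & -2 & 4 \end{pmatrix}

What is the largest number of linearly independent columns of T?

Row reduce to echelon form.
R2 ← R2 + (1/2)·R1: [0, -1, 0, 2, 0, -1]
R3 ← R3 − R1: [0, -1, 0, 2, 0, -1]
R4 ← R4 + (1/2)·R1: [0, 3, 0, -6, 0, 3]
R5 ← R5 − R1: [0, -2, 0, 4, 0, -2]
R3 ← R3 − R2: [0, 0, 0, 0, 0, 0]
R4 ← R4 + (3)·R2: [0, 0, 0, 0, 0, 0]
R5 ← R5 − (2)·R2: [0, 0, 0, 0, 0, 0]
Echelon form has 2 nonzero rows, so rank(T) = 2.
The rank gives the maximum number of linearly independent columns: 2.

2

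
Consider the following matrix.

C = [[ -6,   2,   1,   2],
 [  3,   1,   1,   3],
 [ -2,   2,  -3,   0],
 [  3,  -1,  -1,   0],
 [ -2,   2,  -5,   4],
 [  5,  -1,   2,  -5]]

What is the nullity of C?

Row reduce to echelon form.
R2 ← R2 + (1/2)·R1: [0, 2, 3/2, 4]
R3 ← R3 − (1/3)·R1: [0, 4/3, -10/3, -2/3]
R4 ← R4 + (1/2)·R1: [0, 0, -1/2, 1]
R5 ← R5 − (1/3)·R1: [0, 4/3, -16/3, 10/3]
R6 ← R6 + (5/6)·R1: [0, 2/3, 17/6, -10/3]
R3 ← R3 − (2/3)·R2: [0, 0, -13/3, -10/3]
R5 ← R5 − (2/3)·R2: [0, 0, -19/3, 2/3]
R6 ← R6 − (1/3)·R2: [0, 0, 7/3, -14/3]
R4 ← R4 − (3/26)·R3: [0, 0, 0, 18/13]
R5 ← R5 − (19/13)·R3: [0, 0, 0, 72/13]
R6 ← R6 + (7/13)·R3: [0, 0, 0, -84/13]
R5 ← R5 − (4)·R4: [0, 0, 0, 0]
R6 ← R6 + (14/3)·R4: [0, 0, 0, 0]
4 nonzero rows, so rank(C) = 4.
C has 4 columns; by rank–nullity, nullity = 4 − 4 = 0.

0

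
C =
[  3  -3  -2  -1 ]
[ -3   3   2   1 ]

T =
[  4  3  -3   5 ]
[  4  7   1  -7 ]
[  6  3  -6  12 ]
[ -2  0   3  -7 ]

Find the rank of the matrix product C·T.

First compute CT:
[[-10, -18,  -3,  19],
 [ 10,  18,   3, -19]]
Now row reduce the product.
R2 ← R2 + R1: [0, 0, 0, 0]
1 nonzero row, so rank(CT) = 1.

1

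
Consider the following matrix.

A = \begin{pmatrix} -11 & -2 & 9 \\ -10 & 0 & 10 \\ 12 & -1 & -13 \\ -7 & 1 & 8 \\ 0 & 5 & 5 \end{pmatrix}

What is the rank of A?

2

Row reduce to echelon form.
R2 ← R2 − (10/11)·R1: [0, 20/11, 20/11]
R3 ← R3 + (12/11)·R1: [0, -35/11, -35/11]
R4 ← R4 − (7/11)·R1: [0, 25/11, 25/11]
R3 ← R3 + (7/4)·R2: [0, 0, 0]
R4 ← R4 − (5/4)·R2: [0, 0, 0]
R5 ← R5 − (11/4)·R2: [0, 0, 0]
Echelon form has 2 nonzero rows, so rank(A) = 2.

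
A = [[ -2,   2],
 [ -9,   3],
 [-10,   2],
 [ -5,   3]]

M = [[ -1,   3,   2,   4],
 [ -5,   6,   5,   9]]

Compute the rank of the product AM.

First compute AM:
[[ -8,   6,   6,  10],
 [ -6,  -9,  -3,  -9],
 [  0, -18, -10, -22],
 [-10,   3,   5,   7]]
Now row reduce the product.
R2 ← R2 − (3/4)·R1: [0, -27/2, -15/2, -33/2]
R4 ← R4 − (5/4)·R1: [0, -9/2, -5/2, -11/2]
R3 ← R3 − (4/3)·R2: [0, 0, 0, 0]
R4 ← R4 − (1/3)·R2: [0, 0, 0, 0]
2 nonzero rows, so rank(AM) = 2.

2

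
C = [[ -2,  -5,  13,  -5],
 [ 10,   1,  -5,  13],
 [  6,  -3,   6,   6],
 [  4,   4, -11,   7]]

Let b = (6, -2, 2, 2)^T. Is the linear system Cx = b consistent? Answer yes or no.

no

Row reduce the augmented matrix [C | b].
R2 ← R2 + (5)·R1: [0, -24, 60, -12, 28]
R3 ← R3 + (3)·R1: [0, -18, 45, -9, 20]
R4 ← R4 + (2)·R1: [0, -6, 15, -3, 14]
R3 ← R3 − (3/4)·R2: [0, 0, 0, 0, -1]
R4 ← R4 − (1/4)·R2: [0, 0, 0, 0, 7]
R4 ← R4 + (7)·R3: [0, 0, 0, 0, 0]
The echelon form has 3 nonzero rows; the last pivot sits in the augmented column, so rank(C) = 2 but rank([C|b]) = 3.
Since the ranks differ, the system is inconsistent.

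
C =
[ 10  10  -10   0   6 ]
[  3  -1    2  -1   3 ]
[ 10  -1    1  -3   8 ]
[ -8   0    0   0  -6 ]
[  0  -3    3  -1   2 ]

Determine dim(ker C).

Row reduce to echelon form.
R2 ← R2 − (3/10)·R1: [0, -4, 5, -1, 6/5]
R3 ← R3 − R1: [0, -11, 11, -3, 2]
R4 ← R4 + (4/5)·R1: [0, 8, -8, 0, -6/5]
R3 ← R3 − (11/4)·R2: [0, 0, -11/4, -1/4, -13/10]
R4 ← R4 + (2)·R2: [0, 0, 2, -2, 6/5]
R5 ← R5 − (3/4)·R2: [0, 0, -3/4, -1/4, 11/10]
R4 ← R4 + (8/11)·R3: [0, 0, 0, -24/11, 14/55]
R5 ← R5 − (3/11)·R3: [0, 0, 0, -2/11, 16/11]
R5 ← R5 − (1/12)·R4: [0, 0, 0, 0, 43/30]
5 nonzero rows, so rank(C) = 5.
C has 5 columns; by rank–nullity, nullity = 5 − 5 = 0.

0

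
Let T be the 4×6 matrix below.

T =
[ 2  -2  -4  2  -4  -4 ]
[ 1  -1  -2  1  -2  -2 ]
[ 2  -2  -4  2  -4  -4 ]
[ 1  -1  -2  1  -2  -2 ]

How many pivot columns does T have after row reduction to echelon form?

1

Row reduce to echelon form.
R2 ← R2 − (1/2)·R1: [0, 0, 0, 0, 0, 0]
R3 ← R3 − R1: [0, 0, 0, 0, 0, 0]
R4 ← R4 − (1/2)·R1: [0, 0, 0, 0, 0, 0]
Echelon form has 1 nonzero row, so rank(T) = 1.
Each nonzero row contributes one pivot column: 1 pivot columns.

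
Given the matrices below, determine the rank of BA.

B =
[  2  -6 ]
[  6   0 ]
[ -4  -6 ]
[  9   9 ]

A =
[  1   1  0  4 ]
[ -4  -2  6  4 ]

First compute BA:
[[ 26,  14, -36, -16],
 [  6,   6,   0,  24],
 [ 20,   8, -36, -40],
 [-27,  -9,  54,  72]]
Now row reduce the product.
R2 ← R2 − (3/13)·R1: [0, 36/13, 108/13, 360/13]
R3 ← R3 − (10/13)·R1: [0, -36/13, -108/13, -360/13]
R4 ← R4 + (27/26)·R1: [0, 72/13, 216/13, 720/13]
R3 ← R3 + R2: [0, 0, 0, 0]
R4 ← R4 − (2)·R2: [0, 0, 0, 0]
2 nonzero rows, so rank(BA) = 2.

2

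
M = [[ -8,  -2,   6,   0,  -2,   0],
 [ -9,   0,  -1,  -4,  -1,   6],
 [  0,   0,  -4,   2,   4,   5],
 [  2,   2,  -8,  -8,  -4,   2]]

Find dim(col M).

Row reduce to echelon form.
R2 ← R2 − (9/8)·R1: [0, 9/4, -31/4, -4, 5/4, 6]
R4 ← R4 + (1/4)·R1: [0, 3/2, -13/2, -8, -9/2, 2]
R4 ← R4 − (2/3)·R2: [0, 0, -4/3, -16/3, -16/3, -2]
R4 ← R4 − (1/3)·R3: [0, 0, 0, -6, -20/3, -11/3]
Echelon form has 4 nonzero rows, so rank(M) = 4.
The column space has dimension equal to the rank: 4.

4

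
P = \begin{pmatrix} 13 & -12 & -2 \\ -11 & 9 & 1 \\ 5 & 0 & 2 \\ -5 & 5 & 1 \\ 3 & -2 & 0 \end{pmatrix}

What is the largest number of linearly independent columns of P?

2

Row reduce to echelon form.
R2 ← R2 + (11/13)·R1: [0, -15/13, -9/13]
R3 ← R3 − (5/13)·R1: [0, 60/13, 36/13]
R4 ← R4 + (5/13)·R1: [0, 5/13, 3/13]
R5 ← R5 − (3/13)·R1: [0, 10/13, 6/13]
R3 ← R3 + (4)·R2: [0, 0, 0]
R4 ← R4 + (1/3)·R2: [0, 0, 0]
R5 ← R5 + (2/3)·R2: [0, 0, 0]
Echelon form has 2 nonzero rows, so rank(P) = 2.
The rank gives the maximum number of linearly independent columns: 2.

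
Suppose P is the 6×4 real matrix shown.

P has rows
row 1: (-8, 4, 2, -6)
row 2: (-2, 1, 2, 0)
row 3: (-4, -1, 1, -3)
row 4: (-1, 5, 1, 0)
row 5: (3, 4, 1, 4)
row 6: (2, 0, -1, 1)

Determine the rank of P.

3

Row reduce to echelon form.
R2 ← R2 − (1/4)·R1: [0, 0, 3/2, 3/2]
R3 ← R3 − (1/2)·R1: [0, -3, 0, 0]
R4 ← R4 − (1/8)·R1: [0, 9/2, 3/4, 3/4]
R5 ← R5 + (3/8)·R1: [0, 11/2, 7/4, 7/4]
R6 ← R6 + (1/4)·R1: [0, 1, -1/2, -1/2]
Swap R2 ↔ R3
R4 ← R4 + (3/2)·R2: [0, 0, 3/4, 3/4]
R5 ← R5 + (11/6)·R2: [0, 0, 7/4, 7/4]
R6 ← R6 + (1/3)·R2: [0, 0, -1/2, -1/2]
R4 ← R4 − (1/2)·R3: [0, 0, 0, 0]
R5 ← R5 − (7/6)·R3: [0, 0, 0, 0]
R6 ← R6 + (1/3)·R3: [0, 0, 0, 0]
Echelon form has 3 nonzero rows, so rank(P) = 3.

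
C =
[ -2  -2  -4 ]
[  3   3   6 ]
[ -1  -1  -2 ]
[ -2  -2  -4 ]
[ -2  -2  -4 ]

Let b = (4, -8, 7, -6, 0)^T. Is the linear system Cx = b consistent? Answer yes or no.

Row reduce the augmented matrix [C | b].
R2 ← R2 + (3/2)·R1: [0, 0, 0, -2]
R3 ← R3 − (1/2)·R1: [0, 0, 0, 5]
R4 ← R4 − R1: [0, 0, 0, -10]
R5 ← R5 − R1: [0, 0, 0, -4]
R3 ← R3 + (5/2)·R2: [0, 0, 0, 0]
R4 ← R4 − (5)·R2: [0, 0, 0, 0]
R5 ← R5 − (2)·R2: [0, 0, 0, 0]
The echelon form has 2 nonzero rows; the last pivot sits in the augmented column, so rank(C) = 1 but rank([C|b]) = 2.
Since the ranks differ, the system is inconsistent.

no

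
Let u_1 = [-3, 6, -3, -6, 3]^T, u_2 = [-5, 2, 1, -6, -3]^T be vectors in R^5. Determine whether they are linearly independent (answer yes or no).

Form the matrix with these vectors as rows and row reduce.
R2 ← R2 − (5/3)·R1: [0, -8, 6, 4, -8]
2 nonzero rows, so the 2 vectors span a space of dimension 2.
Since 2 = 2, the vectors are linearly independent.

yes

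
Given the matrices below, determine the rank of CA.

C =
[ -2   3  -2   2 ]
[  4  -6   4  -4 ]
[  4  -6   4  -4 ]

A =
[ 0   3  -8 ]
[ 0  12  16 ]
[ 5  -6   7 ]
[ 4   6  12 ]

1

First compute CA:
[[ -2,  54,  74],
 [  4, -108, -148],
 [  4, -108, -148]]
Now row reduce the product.
R2 ← R2 + (2)·R1: [0, 0, 0]
R3 ← R3 + (2)·R1: [0, 0, 0]
1 nonzero row, so rank(CA) = 1.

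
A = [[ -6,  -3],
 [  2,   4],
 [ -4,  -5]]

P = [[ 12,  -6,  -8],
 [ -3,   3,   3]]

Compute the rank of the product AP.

2

First compute AP:
[[-63,  27,  39],
 [ 12,   0,  -4],
 [-33,   9,  17]]
Now row reduce the product.
R2 ← R2 + (4/21)·R1: [0, 36/7, 24/7]
R3 ← R3 − (11/21)·R1: [0, -36/7, -24/7]
R3 ← R3 + R2: [0, 0, 0]
2 nonzero rows, so rank(AP) = 2.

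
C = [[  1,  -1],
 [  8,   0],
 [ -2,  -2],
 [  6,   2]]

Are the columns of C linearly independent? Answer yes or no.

Row reduce C to echelon form.
R2 ← R2 − (8)·R1: [0, 8]
R3 ← R3 + (2)·R1: [0, -4]
R4 ← R4 − (6)·R1: [0, 8]
R3 ← R3 + (1/2)·R2: [0, 0]
R4 ← R4 − R2: [0, 0]
2 pivots among 2 columns.
Every column is a pivot column, so the columns are linearly independent.

yes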